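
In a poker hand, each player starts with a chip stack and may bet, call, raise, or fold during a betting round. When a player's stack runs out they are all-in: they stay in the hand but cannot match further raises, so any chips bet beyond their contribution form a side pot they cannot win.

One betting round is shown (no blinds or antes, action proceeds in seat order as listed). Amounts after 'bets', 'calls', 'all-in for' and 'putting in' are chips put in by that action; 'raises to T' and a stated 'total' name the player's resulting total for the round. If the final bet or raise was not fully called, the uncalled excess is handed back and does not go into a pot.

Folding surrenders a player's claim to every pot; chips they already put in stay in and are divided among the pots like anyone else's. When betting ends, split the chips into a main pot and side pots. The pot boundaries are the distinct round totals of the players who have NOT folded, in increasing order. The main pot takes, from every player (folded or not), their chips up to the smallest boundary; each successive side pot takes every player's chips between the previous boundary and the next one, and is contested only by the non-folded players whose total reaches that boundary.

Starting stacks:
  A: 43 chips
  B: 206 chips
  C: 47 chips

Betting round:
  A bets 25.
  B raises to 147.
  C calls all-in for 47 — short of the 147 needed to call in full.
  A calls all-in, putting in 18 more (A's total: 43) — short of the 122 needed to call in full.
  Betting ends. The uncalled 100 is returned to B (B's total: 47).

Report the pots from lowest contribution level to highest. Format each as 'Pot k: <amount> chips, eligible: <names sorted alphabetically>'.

Pot 1: 129 chips, eligible: A, B, C
Pot 2: 8 chips, eligible: B, C

Derivation:
Contributions (after 100 returned to B): A=43, B=47, C=47
Pot levels (distinct totals of non-folded players): 43, 47
Layer 1-43: 43 each from A, B, C = 43*3 = 129 chips; eligible A, B, C
Layer 44-47: 4 each from B, C = 4*2 = 8 chips; eligible B, C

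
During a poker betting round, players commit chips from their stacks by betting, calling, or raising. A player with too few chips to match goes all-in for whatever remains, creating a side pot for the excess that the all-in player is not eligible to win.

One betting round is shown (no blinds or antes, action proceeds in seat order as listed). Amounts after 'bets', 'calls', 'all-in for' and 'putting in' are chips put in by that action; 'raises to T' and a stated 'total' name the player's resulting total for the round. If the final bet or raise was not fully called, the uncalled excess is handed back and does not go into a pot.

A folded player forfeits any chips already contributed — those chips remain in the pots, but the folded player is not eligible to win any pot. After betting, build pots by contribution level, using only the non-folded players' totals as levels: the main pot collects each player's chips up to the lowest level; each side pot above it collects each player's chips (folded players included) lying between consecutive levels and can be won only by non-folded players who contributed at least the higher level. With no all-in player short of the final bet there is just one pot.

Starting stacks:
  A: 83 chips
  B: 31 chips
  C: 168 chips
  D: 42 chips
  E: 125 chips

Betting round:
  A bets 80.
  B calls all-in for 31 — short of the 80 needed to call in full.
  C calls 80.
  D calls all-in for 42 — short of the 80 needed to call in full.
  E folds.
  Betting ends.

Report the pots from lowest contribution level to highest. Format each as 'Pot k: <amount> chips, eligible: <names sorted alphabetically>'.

Pot 1: 124 chips, eligible: A, B, C, D
Pot 2: 33 chips, eligible: A, C, D
Pot 3: 76 chips, eligible: A, C

Derivation:
Contributions: A=80, B=31, C=80, D=42
Folded: E
Pot levels (distinct totals of non-folded players): 31, 42, 80
Layer 1-31: 31 each from A, B, C, D = 31*4 = 124 chips; eligible A, B, C, D
Layer 32-42: 11 each from A, C, D = 11*3 = 33 chips; eligible A, C, D
Layer 43-80: 38 each from A, C = 38*2 = 76 chips; eligible A, C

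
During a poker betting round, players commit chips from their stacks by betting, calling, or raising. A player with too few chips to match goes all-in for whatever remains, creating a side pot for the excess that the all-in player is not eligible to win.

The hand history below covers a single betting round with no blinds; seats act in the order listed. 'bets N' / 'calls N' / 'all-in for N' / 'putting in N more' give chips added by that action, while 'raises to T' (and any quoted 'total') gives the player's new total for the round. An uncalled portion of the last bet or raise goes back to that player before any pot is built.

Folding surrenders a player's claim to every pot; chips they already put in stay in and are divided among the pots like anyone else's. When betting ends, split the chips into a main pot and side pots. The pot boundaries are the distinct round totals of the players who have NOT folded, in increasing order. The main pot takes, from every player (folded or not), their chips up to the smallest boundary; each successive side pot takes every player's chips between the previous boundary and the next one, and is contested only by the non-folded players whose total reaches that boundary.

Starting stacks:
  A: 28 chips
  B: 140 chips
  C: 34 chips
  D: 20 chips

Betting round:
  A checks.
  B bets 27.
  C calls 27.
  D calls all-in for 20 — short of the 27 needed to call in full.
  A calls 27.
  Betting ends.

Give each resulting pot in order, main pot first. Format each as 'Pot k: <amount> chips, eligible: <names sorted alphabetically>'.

Contributions: A=27, B=27, C=27, D=20
Pot levels (distinct totals of non-folded players): 20, 27
Layer 1-20: 20 each from A, B, C, D = 20*4 = 80 chips; eligible A, B, C, D
Layer 21-27: 7 each from A, B, C = 7*3 = 21 chips; eligible A, B, C

Pot 1: 80 chips, eligible: A, B, C, D
Pot 2: 21 chips, eligible: A, B, C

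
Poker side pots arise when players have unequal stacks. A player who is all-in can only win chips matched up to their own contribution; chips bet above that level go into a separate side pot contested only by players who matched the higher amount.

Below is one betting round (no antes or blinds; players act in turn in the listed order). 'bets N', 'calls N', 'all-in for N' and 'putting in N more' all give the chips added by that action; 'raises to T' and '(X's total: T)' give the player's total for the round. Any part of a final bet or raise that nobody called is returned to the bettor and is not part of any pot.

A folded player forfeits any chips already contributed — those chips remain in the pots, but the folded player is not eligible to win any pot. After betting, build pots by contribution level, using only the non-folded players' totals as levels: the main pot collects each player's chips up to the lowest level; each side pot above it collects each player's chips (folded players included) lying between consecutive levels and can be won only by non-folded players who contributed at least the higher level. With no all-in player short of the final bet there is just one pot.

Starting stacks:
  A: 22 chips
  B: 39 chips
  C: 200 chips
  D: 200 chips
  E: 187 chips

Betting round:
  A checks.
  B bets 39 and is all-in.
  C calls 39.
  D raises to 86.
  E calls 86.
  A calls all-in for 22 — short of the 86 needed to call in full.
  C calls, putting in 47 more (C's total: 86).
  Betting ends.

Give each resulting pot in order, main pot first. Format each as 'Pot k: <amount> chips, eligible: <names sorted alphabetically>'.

Contributions: A=22, B=39, C=86, D=86, E=86
Pot levels (distinct totals of non-folded players): 22, 39, 86
Layer 1-22: 22 each from A, B, C, D, E = 22*5 = 110 chips; eligible A, B, C, D, E
Layer 23-39: 17 each from B, C, D, E = 17*4 = 68 chips; eligible B, C, D, E
Layer 40-86: 47 each from C, D, E = 47*3 = 141 chips; eligible C, D, E

Pot 1: 110 chips, eligible: A, B, C, D, E
Pot 2: 68 chips, eligible: B, C, D, E
Pot 3: 141 chips, eligible: C, D, E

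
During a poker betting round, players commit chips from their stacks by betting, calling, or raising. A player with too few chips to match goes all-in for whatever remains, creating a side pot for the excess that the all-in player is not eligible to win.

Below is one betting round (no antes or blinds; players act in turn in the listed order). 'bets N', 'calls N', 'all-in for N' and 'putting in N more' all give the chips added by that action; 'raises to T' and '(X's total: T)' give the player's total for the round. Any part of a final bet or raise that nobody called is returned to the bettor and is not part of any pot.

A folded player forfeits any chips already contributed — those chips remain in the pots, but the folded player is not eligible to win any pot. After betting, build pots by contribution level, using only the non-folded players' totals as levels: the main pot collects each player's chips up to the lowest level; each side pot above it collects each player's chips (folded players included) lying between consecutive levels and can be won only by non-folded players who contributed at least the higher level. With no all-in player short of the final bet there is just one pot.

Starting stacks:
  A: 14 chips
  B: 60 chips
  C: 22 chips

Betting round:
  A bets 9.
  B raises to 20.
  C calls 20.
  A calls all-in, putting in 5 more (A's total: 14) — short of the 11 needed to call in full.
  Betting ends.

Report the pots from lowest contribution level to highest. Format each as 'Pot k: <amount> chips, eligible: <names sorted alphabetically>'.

Contributions: A=14, B=20, C=20
Pot levels (distinct totals of non-folded players): 14, 20
Layer 1-14: 14 each from A, B, C = 14*3 = 42 chips; eligible A, B, C
Layer 15-20: 6 each from B, C = 6*2 = 12 chips; eligible B, C

Pot 1: 42 chips, eligible: A, B, C
Pot 2: 12 chips, eligible: B, C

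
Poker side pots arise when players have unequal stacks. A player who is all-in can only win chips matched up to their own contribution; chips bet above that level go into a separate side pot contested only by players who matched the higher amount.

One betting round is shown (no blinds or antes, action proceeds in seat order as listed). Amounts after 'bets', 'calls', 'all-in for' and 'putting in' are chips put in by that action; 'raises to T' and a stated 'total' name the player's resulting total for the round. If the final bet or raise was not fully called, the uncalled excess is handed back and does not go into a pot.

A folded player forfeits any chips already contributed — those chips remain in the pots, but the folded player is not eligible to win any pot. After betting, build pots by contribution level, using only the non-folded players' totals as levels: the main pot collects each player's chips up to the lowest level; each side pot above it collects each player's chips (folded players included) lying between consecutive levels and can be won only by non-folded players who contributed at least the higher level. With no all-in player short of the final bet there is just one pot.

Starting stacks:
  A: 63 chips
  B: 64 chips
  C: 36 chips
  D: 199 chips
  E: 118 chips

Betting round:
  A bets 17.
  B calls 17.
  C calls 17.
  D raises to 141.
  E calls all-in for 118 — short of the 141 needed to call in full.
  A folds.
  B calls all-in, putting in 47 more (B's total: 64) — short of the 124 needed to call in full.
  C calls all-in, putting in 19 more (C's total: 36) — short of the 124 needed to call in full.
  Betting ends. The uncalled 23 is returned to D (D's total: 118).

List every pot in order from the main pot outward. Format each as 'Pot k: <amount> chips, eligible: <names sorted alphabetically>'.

Contributions (after 23 returned to D): A=17, B=64, C=36, D=118, E=118
Folded: A
Pot levels (distinct totals of non-folded players): 36, 64, 118
Layer 1-36: A 17 + B 36 + C 36 + D 36 + E 36 = 161 chips; eligible B, C, D, E
Layer 37-64: 28 each from B, D, E = 28*3 = 84 chips; eligible B, D, E
Layer 65-118: 54 each from D, E = 54*2 = 108 chips; eligible D, E

Pot 1: 161 chips, eligible: B, C, D, E
Pot 2: 84 chips, eligible: B, D, E
Pot 3: 108 chips, eligible: D, E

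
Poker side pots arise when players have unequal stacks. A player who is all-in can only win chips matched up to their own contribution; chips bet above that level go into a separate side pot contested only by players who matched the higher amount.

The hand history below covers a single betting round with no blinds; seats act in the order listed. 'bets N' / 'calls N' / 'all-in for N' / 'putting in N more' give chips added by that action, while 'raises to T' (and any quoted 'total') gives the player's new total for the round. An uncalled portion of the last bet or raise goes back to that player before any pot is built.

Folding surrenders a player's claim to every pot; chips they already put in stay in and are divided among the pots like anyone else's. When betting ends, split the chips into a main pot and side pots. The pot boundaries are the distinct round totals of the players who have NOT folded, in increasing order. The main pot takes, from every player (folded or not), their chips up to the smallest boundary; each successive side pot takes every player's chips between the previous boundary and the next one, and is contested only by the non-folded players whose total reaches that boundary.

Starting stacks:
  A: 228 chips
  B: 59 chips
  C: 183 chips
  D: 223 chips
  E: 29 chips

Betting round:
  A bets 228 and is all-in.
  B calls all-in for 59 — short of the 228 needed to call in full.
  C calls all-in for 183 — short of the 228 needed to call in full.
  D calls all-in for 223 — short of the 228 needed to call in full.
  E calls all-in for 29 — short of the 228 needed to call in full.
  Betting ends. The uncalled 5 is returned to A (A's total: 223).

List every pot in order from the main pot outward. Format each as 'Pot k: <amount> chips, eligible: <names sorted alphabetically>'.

Contributions (after 5 returned to A): A=223, B=59, C=183, D=223, E=29
Pot levels (distinct totals of non-folded players): 29, 59, 183, 223
Layer 1-29: 29 each from A, B, C, D, E = 29*5 = 145 chips; eligible A, B, C, D, E
Layer 30-59: 30 each from A, B, C, D = 30*4 = 120 chips; eligible A, B, C, D
Layer 60-183: 124 each from A, C, D = 124*3 = 372 chips; eligible A, C, D
Layer 184-223: 40 each from A, D = 40*2 = 80 chips; eligible A, D

Pot 1: 145 chips, eligible: A, B, C, D, E
Pot 2: 120 chips, eligible: A, B, C, D
Pot 3: 372 chips, eligible: A, C, D
Pot 4: 80 chips, eligible: A, D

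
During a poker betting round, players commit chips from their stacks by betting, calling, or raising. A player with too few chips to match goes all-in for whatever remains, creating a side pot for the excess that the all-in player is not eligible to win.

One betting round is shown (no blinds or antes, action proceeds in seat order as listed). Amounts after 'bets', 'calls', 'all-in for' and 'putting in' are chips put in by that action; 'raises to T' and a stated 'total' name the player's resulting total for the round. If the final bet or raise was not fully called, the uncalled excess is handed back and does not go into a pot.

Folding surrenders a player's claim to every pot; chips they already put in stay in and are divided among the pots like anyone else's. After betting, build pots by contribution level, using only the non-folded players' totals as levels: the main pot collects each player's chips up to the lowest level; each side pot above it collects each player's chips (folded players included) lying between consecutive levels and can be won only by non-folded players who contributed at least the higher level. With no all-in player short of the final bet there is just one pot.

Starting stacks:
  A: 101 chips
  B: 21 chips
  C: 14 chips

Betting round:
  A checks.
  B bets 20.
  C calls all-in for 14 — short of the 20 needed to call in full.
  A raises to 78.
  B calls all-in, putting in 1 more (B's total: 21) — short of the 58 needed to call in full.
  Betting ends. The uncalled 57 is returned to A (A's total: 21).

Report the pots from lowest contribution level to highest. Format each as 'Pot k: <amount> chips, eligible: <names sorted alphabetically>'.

Contributions (after 57 returned to A): A=21, B=21, C=14
Pot levels (distinct totals of non-folded players): 14, 21
Layer 1-14: 14 each from A, B, C = 14*3 = 42 chips; eligible A, B, C
Layer 15-21: 7 each from A, B = 7*2 = 14 chips; eligible A, B

Pot 1: 42 chips, eligible: A, B, C
Pot 2: 14 chips, eligible: A, B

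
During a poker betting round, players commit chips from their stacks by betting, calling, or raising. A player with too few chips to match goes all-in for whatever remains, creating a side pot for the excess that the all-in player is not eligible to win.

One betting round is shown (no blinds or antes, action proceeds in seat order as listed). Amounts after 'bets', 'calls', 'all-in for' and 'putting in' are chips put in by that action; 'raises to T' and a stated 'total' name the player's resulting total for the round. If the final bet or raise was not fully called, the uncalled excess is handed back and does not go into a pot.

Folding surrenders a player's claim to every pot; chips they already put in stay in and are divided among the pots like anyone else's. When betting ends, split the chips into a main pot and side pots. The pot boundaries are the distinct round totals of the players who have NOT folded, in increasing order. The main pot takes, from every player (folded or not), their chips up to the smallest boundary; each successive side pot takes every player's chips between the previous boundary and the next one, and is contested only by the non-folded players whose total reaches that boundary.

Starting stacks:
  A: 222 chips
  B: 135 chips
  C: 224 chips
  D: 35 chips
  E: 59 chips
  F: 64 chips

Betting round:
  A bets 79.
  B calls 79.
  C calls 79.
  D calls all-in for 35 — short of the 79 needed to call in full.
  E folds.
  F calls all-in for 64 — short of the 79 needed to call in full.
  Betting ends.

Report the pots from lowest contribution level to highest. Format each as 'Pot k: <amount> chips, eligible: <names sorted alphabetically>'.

Contributions: A=79, B=79, C=79, D=35, F=64
Folded: E
Pot levels (distinct totals of non-folded players): 35, 64, 79
Layer 1-35: 35 each from A, B, C, D, F = 35*5 = 175 chips; eligible A, B, C, D, F
Layer 36-64: 29 each from A, B, C, F = 29*4 = 116 chips; eligible A, B, C, F
Layer 65-79: 15 each from A, B, C = 15*3 = 45 chips; eligible A, B, C

Pot 1: 175 chips, eligible: A, B, C, D, F
Pot 2: 116 chips, eligible: A, B, C, F
Pot 3: 45 chips, eligible: A, B, C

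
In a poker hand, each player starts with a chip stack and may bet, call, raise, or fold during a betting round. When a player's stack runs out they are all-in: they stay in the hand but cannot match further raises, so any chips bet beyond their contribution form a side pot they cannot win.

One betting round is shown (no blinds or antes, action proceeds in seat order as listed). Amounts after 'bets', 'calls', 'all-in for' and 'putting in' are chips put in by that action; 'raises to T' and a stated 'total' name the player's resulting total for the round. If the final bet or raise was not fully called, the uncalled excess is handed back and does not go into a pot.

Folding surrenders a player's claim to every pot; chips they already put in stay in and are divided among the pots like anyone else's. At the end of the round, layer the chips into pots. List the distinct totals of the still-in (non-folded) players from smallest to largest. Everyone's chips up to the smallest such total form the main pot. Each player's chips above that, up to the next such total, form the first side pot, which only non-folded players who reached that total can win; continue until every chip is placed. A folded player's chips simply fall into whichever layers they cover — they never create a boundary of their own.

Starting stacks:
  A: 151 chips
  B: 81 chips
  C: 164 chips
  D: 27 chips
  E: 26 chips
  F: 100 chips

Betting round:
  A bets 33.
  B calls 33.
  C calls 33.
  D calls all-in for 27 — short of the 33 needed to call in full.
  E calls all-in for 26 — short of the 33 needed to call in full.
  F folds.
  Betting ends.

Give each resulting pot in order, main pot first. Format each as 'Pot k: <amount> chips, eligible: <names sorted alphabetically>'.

Pot 1: 130 chips, eligible: A, B, C, D, E
Pot 2: 4 chips, eligible: A, B, C, D
Pot 3: 18 chips, eligible: A, B, C

Derivation:
Contributions: A=33, B=33, C=33, D=27, E=26
Folded: F
Pot levels (distinct totals of non-folded players): 26, 27, 33
Layer 1-26: 26 each from A, B, C, D, E = 26*5 = 130 chips; eligible A, B, C, D, E
Layer 27-27: 1 each from A, B, C, D = 1*4 = 4 chips; eligible A, B, C, D
Layer 28-33: 6 each from A, B, C = 6*3 = 18 chips; eligible A, B, C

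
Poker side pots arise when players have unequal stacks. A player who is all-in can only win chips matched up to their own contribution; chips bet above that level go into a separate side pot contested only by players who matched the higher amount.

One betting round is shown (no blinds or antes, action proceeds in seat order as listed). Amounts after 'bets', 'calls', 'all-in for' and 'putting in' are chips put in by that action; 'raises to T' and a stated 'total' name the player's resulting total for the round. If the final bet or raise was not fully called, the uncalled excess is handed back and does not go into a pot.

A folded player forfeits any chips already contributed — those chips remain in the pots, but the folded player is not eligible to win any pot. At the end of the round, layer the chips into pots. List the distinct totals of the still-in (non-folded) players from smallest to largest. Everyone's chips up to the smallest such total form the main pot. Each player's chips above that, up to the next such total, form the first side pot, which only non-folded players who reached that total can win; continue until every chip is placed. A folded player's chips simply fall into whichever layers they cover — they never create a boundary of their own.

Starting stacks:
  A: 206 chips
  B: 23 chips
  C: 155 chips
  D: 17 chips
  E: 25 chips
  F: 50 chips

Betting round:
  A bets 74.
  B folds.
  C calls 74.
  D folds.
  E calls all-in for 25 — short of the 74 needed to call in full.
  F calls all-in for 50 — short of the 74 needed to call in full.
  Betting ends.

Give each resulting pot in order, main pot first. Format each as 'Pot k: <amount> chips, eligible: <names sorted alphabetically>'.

Pot 1: 100 chips, eligible: A, C, E, F
Pot 2: 75 chips, eligible: A, C, F
Pot 3: 48 chips, eligible: A, C

Derivation:
Contributions: A=74, C=74, E=25, F=50
Folded: B, D
Pot levels (distinct totals of non-folded players): 25, 50, 74
Layer 1-25: 25 each from A, C, E, F = 25*4 = 100 chips; eligible A, C, E, F
Layer 26-50: 25 each from A, C, F = 25*3 = 75 chips; eligible A, C, F
Layer 51-74: 24 each from A, C = 24*2 = 48 chips; eligible A, C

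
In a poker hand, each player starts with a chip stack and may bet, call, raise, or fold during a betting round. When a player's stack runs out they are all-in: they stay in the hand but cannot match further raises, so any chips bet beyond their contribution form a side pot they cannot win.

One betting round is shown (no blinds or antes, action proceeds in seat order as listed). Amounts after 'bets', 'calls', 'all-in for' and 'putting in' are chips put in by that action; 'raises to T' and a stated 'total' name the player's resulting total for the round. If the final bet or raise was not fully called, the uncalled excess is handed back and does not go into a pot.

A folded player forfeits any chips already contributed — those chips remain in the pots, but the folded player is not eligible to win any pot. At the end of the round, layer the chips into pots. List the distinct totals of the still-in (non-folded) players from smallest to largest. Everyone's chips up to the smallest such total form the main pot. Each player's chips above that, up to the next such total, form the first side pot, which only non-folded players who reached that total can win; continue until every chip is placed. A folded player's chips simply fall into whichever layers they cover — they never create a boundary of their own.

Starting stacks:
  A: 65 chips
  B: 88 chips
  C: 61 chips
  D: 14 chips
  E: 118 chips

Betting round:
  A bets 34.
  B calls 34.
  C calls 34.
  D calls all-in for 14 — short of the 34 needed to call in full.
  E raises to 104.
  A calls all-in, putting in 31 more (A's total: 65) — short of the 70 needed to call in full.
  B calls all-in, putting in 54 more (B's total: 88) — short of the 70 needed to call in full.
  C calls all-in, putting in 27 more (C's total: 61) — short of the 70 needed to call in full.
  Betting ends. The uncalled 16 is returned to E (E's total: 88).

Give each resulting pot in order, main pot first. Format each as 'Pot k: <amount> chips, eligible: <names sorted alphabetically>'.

Contributions (after 16 returned to E): A=65, B=88, C=61, D=14, E=88
Pot levels (distinct totals of non-folded players): 14, 61, 65, 88
Layer 1-14: 14 each from A, B, C, D, E = 14*5 = 70 chips; eligible A, B, C, D, E
Layer 15-61: 47 each from A, B, C, E = 47*4 = 188 chips; eligible A, B, C, E
Layer 62-65: 4 each from A, B, E = 4*3 = 12 chips; eligible A, B, E
Layer 66-88: 23 each from B, E = 23*2 = 46 chips; eligible B, E

Pot 1: 70 chips, eligible: A, B, C, D, E
Pot 2: 188 chips, eligible: A, B, C, E
Pot 3: 12 chips, eligible: A, B, E
Pot 4: 46 chips, eligible: B, E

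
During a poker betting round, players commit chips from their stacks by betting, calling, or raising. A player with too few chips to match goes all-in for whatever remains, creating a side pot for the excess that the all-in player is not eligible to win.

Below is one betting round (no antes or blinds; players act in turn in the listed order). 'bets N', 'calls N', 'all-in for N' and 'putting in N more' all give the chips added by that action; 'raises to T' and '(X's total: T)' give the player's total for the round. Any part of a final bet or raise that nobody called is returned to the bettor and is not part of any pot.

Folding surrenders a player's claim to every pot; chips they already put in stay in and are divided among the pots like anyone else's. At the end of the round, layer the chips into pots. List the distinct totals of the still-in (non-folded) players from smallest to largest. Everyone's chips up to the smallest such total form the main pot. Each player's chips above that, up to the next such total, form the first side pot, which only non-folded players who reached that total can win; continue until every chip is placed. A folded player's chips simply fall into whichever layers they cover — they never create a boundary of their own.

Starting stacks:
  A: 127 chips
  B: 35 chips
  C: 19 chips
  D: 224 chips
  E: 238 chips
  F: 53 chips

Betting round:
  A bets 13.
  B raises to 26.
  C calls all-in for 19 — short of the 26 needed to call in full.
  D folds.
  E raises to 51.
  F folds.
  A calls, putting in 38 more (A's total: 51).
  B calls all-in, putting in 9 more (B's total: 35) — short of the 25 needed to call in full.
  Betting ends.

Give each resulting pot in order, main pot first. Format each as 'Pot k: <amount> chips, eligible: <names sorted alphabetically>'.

Contributions: A=51, B=35, C=19, E=51
Folded: D, F
Pot levels (distinct totals of non-folded players): 19, 35, 51
Layer 1-19: 19 each from A, B, C, E = 19*4 = 76 chips; eligible A, B, C, E
Layer 20-35: 16 each from A, B, E = 16*3 = 48 chips; eligible A, B, E
Layer 36-51: 16 each from A, E = 16*2 = 32 chips; eligible A, E

Pot 1: 76 chips, eligible: A, B, C, E
Pot 2: 48 chips, eligible: A, B, E
Pot 3: 32 chips, eligible: A, E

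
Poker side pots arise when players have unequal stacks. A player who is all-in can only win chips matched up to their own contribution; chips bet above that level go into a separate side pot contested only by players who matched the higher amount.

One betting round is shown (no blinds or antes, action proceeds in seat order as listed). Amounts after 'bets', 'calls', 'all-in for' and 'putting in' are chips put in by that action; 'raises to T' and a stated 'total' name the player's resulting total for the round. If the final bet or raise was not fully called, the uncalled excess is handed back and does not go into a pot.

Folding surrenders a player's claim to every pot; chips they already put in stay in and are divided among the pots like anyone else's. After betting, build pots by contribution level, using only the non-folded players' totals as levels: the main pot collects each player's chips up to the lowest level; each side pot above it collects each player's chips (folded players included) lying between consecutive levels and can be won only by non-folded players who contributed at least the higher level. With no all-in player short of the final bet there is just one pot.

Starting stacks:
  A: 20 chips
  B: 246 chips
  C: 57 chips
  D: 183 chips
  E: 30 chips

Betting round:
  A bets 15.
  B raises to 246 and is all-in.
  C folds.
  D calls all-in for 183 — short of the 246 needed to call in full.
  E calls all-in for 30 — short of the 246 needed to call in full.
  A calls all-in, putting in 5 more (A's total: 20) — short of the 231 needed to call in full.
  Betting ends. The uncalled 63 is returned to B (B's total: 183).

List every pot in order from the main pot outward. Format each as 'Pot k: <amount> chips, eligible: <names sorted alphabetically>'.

Contributions (after 63 returned to B): A=20, B=183, D=183, E=30
Folded: C
Pot levels (distinct totals of non-folded players): 20, 30, 183
Layer 1-20: 20 each from A, B, D, E = 20*4 = 80 chips; eligible A, B, D, E
Layer 21-30: 10 each from B, D, E = 10*3 = 30 chips; eligible B, D, E
Layer 31-183: 153 each from B, D = 153*2 = 306 chips; eligible B, D

Pot 1: 80 chips, eligible: A, B, D, E
Pot 2: 30 chips, eligible: B, D, E
Pot 3: 306 chips, eligible: B, D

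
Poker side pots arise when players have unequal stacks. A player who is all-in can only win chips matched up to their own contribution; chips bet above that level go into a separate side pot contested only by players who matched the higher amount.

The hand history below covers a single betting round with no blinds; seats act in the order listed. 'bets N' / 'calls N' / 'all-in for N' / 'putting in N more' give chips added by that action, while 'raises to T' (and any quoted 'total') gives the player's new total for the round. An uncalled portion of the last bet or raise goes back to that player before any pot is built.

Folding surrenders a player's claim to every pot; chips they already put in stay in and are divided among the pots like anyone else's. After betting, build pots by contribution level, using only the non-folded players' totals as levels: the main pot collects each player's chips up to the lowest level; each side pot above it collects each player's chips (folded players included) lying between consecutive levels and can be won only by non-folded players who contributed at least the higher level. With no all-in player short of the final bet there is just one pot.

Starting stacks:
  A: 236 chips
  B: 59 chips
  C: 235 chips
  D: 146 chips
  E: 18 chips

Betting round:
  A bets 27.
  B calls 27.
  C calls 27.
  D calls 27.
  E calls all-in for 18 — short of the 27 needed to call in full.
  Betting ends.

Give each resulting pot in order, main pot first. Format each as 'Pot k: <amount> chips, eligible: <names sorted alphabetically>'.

Pot 1: 90 chips, eligible: A, B, C, D, E
Pot 2: 36 chips, eligible: A, B, C, D

Derivation:
Contributions: A=27, B=27, C=27, D=27, E=18
Pot levels (distinct totals of non-folded players): 18, 27
Layer 1-18: 18 each from A, B, C, D, E = 18*5 = 90 chips; eligible A, B, C, D, E
Layer 19-27: 9 each from A, B, C, D = 9*4 = 36 chips; eligible A, B, C, D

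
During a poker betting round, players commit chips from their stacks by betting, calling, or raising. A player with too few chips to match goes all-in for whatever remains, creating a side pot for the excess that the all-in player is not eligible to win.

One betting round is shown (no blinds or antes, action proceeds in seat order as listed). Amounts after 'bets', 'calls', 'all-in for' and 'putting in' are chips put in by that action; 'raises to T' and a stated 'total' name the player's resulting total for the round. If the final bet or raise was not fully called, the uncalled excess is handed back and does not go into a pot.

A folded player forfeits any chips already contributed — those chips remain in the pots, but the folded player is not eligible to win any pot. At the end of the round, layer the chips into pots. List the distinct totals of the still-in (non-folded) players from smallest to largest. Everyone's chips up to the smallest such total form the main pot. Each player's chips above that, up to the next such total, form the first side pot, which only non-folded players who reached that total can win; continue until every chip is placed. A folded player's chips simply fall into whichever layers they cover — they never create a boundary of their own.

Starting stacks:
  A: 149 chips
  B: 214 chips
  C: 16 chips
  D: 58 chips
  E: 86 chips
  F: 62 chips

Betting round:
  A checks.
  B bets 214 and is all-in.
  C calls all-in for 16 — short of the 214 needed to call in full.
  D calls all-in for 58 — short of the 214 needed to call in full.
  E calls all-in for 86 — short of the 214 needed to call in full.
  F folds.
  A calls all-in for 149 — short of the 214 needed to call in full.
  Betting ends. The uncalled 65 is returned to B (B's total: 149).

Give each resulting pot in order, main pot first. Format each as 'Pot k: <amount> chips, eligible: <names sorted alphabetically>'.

Contributions (after 65 returned to B): A=149, B=149, C=16, D=58, E=86
Folded: F
Pot levels (distinct totals of non-folded players): 16, 58, 86, 149
Layer 1-16: 16 each from A, B, C, D, E = 16*5 = 80 chips; eligible A, B, C, D, E
Layer 17-58: 42 each from A, B, D, E = 42*4 = 168 chips; eligible A, B, D, E
Layer 59-86: 28 each from A, B, E = 28*3 = 84 chips; eligible A, B, E
Layer 87-149: 63 each from A, B = 63*2 = 126 chips; eligible A, B

Pot 1: 80 chips, eligible: A, B, C, D, E
Pot 2: 168 chips, eligible: A, B, D, E
Pot 3: 84 chips, eligible: A, B, E
Pot 4: 126 chips, eligible: A, B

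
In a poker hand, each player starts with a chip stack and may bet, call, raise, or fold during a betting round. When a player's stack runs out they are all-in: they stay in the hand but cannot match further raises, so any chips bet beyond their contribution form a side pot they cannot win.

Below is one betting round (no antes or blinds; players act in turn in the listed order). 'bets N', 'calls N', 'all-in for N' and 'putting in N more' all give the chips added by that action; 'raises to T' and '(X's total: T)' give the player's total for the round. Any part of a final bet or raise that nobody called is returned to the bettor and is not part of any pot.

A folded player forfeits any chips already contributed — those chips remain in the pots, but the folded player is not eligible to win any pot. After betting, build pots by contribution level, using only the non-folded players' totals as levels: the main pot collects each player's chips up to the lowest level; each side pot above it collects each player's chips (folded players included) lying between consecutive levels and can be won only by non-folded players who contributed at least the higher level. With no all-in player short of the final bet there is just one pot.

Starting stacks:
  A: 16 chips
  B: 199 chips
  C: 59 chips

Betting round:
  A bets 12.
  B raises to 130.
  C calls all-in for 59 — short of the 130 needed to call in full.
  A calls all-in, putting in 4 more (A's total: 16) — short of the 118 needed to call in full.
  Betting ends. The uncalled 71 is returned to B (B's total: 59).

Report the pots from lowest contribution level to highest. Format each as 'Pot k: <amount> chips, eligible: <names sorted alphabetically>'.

Contributions (after 71 returned to B): A=16, B=59, C=59
Pot levels (distinct totals of non-folded players): 16, 59
Layer 1-16: 16 each from A, B, C = 16*3 = 48 chips; eligible A, B, C
Layer 17-59: 43 each from B, C = 43*2 = 86 chips; eligible B, C

Pot 1: 48 chips, eligible: A, B, C
Pot 2: 86 chips, eligible: B, C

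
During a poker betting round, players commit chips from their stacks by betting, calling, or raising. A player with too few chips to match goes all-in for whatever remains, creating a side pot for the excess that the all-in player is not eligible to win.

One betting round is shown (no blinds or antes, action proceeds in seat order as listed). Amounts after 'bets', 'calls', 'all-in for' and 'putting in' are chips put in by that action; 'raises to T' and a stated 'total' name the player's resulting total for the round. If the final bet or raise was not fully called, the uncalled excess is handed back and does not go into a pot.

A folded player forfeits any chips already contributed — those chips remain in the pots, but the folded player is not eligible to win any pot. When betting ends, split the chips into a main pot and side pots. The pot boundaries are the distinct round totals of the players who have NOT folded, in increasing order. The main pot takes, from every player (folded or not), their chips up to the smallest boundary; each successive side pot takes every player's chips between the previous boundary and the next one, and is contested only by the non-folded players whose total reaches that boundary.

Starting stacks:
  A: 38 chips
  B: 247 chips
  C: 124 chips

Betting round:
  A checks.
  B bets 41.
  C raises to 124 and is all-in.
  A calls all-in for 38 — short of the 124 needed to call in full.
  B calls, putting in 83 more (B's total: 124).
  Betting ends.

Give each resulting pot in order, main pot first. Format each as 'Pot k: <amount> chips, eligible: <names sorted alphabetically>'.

Pot 1: 114 chips, eligible: A, B, C
Pot 2: 172 chips, eligible: B, C

Derivation:
Contributions: A=38, B=124, C=124
Pot levels (distinct totals of non-folded players): 38, 124
Layer 1-38: 38 each from A, B, C = 38*3 = 114 chips; eligible A, B, C
Layer 39-124: 86 each from B, C = 86*2 = 172 chips; eligible B, C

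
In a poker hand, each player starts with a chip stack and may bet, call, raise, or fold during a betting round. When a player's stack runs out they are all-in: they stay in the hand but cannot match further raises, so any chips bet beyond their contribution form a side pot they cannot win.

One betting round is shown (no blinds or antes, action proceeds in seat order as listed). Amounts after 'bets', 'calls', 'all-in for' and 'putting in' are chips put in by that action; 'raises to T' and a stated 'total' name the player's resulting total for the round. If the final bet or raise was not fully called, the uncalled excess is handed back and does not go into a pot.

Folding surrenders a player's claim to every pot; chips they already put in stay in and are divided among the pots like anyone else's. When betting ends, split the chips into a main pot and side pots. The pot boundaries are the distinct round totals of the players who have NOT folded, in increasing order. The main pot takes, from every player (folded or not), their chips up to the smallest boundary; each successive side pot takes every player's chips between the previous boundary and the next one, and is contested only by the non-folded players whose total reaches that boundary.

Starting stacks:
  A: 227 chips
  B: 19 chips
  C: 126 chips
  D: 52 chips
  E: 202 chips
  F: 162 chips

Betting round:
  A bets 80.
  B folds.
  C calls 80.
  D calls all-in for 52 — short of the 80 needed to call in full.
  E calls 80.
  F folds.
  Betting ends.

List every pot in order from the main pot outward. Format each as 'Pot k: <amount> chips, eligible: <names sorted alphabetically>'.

Contributions: A=80, C=80, D=52, E=80
Folded: B, F
Pot levels (distinct totals of non-folded players): 52, 80
Layer 1-52: 52 each from A, C, D, E = 52*4 = 208 chips; eligible A, C, D, E
Layer 53-80: 28 each from A, C, E = 28*3 = 84 chips; eligible A, C, E

Pot 1: 208 chips, eligible: A, C, D, E
Pot 2: 84 chips, eligible: A, C, E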